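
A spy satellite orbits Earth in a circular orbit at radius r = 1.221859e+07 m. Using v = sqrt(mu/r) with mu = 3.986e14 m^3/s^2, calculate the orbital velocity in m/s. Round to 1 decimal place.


Step 1: mu / r = 3.986e14 / 1.221859e+07 = 32622422.0634
Step 2: v = sqrt(32622422.0634) = 5711.6 m/s

5711.6


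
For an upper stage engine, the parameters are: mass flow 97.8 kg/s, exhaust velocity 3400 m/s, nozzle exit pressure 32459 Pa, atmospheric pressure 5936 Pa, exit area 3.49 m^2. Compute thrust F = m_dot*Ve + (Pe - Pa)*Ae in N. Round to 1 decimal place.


Step 1: Momentum thrust = m_dot * Ve = 97.8 * 3400 = 332520.0 N
Step 2: Pressure thrust = (Pe - Pa) * Ae = (32459 - 5936) * 3.49 = 92565.27 N
Step 3: Total thrust F = 332520.0 + 92565.27 = 425085.3 N

425085.3


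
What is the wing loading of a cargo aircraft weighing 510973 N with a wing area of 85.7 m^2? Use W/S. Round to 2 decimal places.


Step 1: Wing loading = W / S = 510973 / 85.7
Step 2: Wing loading = 5962.35 N/m^2

5962.35


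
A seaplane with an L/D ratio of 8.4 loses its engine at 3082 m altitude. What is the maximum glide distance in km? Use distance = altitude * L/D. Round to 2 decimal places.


Step 1: Glide distance = altitude * L/D = 3082 * 8.4 = 25888.8 m
Step 2: Convert to km: 25888.8 / 1000 = 25.89 km

25.89


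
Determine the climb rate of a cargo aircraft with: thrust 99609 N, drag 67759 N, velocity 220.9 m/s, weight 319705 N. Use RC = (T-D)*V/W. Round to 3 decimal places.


Step 1: Excess thrust = T - D = 99609 - 67759 = 31850 N
Step 2: Excess power = 31850 * 220.9 = 7035665.0 W
Step 3: RC = 7035665.0 / 319705 = 22.007 m/s

22.007


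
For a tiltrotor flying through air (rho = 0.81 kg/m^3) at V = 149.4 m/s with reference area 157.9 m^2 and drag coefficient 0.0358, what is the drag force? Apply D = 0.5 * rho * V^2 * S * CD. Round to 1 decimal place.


Step 1: Dynamic pressure q = 0.5 * 0.81 * 149.4^2 = 9039.7458 Pa
Step 2: Drag D = q * S * CD = 9039.7458 * 157.9 * 0.0358
Step 3: D = 51100.1 N

51100.1


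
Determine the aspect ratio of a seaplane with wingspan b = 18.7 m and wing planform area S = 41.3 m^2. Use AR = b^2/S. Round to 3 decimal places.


Step 1: b^2 = 18.7^2 = 349.69
Step 2: AR = 349.69 / 41.3 = 8.467

8.467


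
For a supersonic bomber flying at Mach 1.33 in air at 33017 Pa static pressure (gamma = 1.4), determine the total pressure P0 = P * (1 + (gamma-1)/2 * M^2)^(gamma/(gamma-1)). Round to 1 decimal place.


Step 1: (gamma-1)/2 * M^2 = 0.2 * 1.7689 = 0.35378
Step 2: 1 + 0.35378 = 1.35378
Step 3: Exponent gamma/(gamma-1) = 3.5
Step 4: P0 = 33017 * 1.35378^3.5 = 95313.8 Pa

95313.8


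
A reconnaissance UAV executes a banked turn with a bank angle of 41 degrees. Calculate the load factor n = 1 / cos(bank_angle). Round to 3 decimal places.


Step 1: Convert 41 degrees to radians = 0.715585
Step 2: cos(41 deg) = 0.75471
Step 3: n = 1 / 0.75471 = 1.325

1.325


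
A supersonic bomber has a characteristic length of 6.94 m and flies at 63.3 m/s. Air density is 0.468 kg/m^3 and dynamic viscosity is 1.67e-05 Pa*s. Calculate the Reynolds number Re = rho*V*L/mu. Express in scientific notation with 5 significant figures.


Step 1: Numerator = rho * V * L = 0.468 * 63.3 * 6.94 = 205.593336
Step 2: Re = 205.593336 / 1.67e-05
Step 3: Re = 1.2311e+07

1.2311e+07


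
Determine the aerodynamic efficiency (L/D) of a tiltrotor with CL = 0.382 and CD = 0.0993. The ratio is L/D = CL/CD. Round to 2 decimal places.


Step 1: L/D = CL / CD = 0.382 / 0.0993
Step 2: L/D = 3.85

3.85


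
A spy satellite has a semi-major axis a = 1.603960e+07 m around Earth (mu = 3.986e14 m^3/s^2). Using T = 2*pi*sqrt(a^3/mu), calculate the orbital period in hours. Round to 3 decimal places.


Step 1: a^3 / mu = 4.126488e+21 / 3.986e14 = 1.035245e+07
Step 2: sqrt(1.035245e+07) = 3217.5229 s
Step 3: T = 2*pi * 3217.5229 = 20216.29 s
Step 4: T in hours = 20216.29 / 3600 = 5.616 hours

5.616


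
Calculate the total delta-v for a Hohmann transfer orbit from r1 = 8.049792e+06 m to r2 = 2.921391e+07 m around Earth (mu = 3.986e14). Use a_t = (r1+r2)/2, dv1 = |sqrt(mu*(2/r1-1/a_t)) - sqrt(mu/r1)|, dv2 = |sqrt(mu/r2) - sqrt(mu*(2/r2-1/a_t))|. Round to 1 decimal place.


Step 1: Transfer semi-major axis a_t = (8.049792e+06 + 2.921391e+07) / 2 = 1.863185e+07 m
Step 2: v1 (circular at r1) = sqrt(mu/r1) = 7036.82 m/s
Step 3: v_t1 = sqrt(mu*(2/r1 - 1/a_t)) = 8811.36 m/s
Step 4: dv1 = |8811.36 - 7036.82| = 1774.55 m/s
Step 5: v2 (circular at r2) = 3693.8 m/s, v_t2 = 2427.94 m/s
Step 6: dv2 = |3693.8 - 2427.94| = 1265.86 m/s
Step 7: Total delta-v = 1774.55 + 1265.86 = 3040.4 m/s

3040.4


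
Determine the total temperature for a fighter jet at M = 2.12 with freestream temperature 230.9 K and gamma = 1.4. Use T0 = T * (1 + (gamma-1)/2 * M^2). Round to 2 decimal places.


Step 1: (gamma-1)/2 = 0.2
Step 2: M^2 = 4.4944
Step 3: 1 + 0.2 * 4.4944 = 1.89888
Step 4: T0 = 230.9 * 1.89888 = 438.45 K

438.45


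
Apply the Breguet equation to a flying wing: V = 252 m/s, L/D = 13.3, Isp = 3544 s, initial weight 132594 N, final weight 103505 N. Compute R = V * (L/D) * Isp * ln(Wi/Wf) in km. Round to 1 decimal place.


Step 1: Coefficient = V * (L/D) * Isp = 252 * 13.3 * 3544 = 11878070.4 m
Step 2: Wi/Wf = 132594 / 103505 = 1.28104
Step 3: ln(1.28104) = 0.247672
Step 4: R = 11878070.4 * 0.247672 = 2941864.3 m = 2941.9 km

2941.9


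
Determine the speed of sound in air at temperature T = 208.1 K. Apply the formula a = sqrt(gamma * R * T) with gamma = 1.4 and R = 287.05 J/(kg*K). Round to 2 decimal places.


Step 1: gamma * R * T = 1.4 * 287.05 * 208.1 = 83629.147
Step 2: a = sqrt(83629.147) = 289.19 m/s

289.19


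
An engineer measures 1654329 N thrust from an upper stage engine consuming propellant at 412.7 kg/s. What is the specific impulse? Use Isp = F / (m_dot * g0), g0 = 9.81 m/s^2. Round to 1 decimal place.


Step 1: m_dot * g0 = 412.7 * 9.81 = 4048.59
Step 2: Isp = 1654329 / 4048.59 = 408.6 s

408.6


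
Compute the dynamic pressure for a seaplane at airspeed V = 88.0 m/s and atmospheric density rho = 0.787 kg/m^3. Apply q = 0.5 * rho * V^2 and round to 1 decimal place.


Step 1: V^2 = 88.0^2 = 7744.0
Step 2: q = 0.5 * 0.787 * 7744.0
Step 3: q = 3047.3 Pa

3047.3


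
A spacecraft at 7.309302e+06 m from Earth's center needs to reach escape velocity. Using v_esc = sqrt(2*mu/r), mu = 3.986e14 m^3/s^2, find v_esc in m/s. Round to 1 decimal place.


Step 1: 2*mu/r = 2 * 3.986e14 / 7.309302e+06 = 109066501.8356
Step 2: v_esc = sqrt(109066501.8356) = 10443.5 m/s

10443.5


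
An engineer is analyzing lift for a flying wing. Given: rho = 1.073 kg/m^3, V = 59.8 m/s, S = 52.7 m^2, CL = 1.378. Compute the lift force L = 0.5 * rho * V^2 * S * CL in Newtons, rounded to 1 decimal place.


Step 1: Calculate dynamic pressure q = 0.5 * 1.073 * 59.8^2 = 0.5 * 1.073 * 3576.04 = 1918.5455 Pa
Step 2: Multiply by wing area and lift coefficient: L = 1918.5455 * 52.7 * 1.378
Step 3: L = 101107.3457 * 1.378 = 139325.9 N

139325.9


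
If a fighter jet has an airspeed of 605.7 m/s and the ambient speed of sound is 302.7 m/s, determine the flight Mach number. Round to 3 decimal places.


Step 1: M = V / a = 605.7 / 302.7
Step 2: M = 2.001

2.001


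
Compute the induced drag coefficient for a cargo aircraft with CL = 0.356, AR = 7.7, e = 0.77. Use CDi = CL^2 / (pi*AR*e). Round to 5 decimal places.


Step 1: CL^2 = 0.356^2 = 0.126736
Step 2: pi * AR * e = 3.14159 * 7.7 * 0.77 = 18.626503
Step 3: CDi = 0.126736 / 18.626503 = 0.00680

0.00680


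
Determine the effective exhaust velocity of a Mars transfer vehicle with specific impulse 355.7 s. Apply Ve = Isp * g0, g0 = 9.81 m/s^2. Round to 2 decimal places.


Step 1: Ve = Isp * g0 = 355.7 * 9.81
Step 2: Ve = 3489.42 m/s

3489.42


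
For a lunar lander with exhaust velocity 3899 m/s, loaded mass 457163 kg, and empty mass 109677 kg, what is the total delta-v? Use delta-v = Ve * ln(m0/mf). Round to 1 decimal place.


Step 1: Mass ratio m0/mf = 457163 / 109677 = 4.168267
Step 2: ln(4.168267) = 1.4275
Step 3: delta-v = 3899 * 1.4275 = 5565.8 m/s

5565.8


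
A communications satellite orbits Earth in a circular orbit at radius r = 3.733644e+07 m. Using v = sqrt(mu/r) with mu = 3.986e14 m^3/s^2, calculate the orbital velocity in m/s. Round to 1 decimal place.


Step 1: mu / r = 3.986e14 / 3.733644e+07 = 10675897.3271
Step 2: v = sqrt(10675897.3271) = 3267.4 m/s

3267.4


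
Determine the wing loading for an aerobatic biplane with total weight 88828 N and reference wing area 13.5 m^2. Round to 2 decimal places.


Step 1: Wing loading = W / S = 88828 / 13.5
Step 2: Wing loading = 6579.85 N/m^2

6579.85


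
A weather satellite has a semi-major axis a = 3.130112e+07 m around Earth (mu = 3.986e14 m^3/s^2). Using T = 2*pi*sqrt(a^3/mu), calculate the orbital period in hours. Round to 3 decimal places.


Step 1: a^3 / mu = 3.066759e+22 / 3.986e14 = 7.693826e+07
Step 2: sqrt(7.693826e+07) = 8771.4455 s
Step 3: T = 2*pi * 8771.4455 = 55112.62 s
Step 4: T in hours = 55112.62 / 3600 = 15.309 hours

15.309


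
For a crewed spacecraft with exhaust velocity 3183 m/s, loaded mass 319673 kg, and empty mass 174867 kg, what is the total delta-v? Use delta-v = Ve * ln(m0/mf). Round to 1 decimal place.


Step 1: Mass ratio m0/mf = 319673 / 174867 = 1.828092
Step 2: ln(1.828092) = 0.603273
Step 3: delta-v = 3183 * 0.603273 = 1920.2 m/s

1920.2


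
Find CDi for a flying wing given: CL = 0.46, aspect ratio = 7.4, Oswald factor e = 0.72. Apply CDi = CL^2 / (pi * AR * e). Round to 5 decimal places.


Step 1: CL^2 = 0.46^2 = 0.2116
Step 2: pi * AR * e = 3.14159 * 7.4 * 0.72 = 16.738406
Step 3: CDi = 0.2116 / 16.738406 = 0.01264

0.01264


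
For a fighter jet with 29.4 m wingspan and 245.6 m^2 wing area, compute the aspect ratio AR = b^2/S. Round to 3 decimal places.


Step 1: b^2 = 29.4^2 = 864.36
Step 2: AR = 864.36 / 245.6 = 3.519

3.519


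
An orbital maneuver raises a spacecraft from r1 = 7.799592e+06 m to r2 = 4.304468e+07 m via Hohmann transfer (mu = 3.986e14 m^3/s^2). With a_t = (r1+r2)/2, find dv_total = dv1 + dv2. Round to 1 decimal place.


Step 1: Transfer semi-major axis a_t = (7.799592e+06 + 4.304468e+07) / 2 = 2.542214e+07 m
Step 2: v1 (circular at r1) = sqrt(mu/r1) = 7148.79 m/s
Step 3: v_t1 = sqrt(mu*(2/r1 - 1/a_t)) = 9302.22 m/s
Step 4: dv1 = |9302.22 - 7148.79| = 2153.42 m/s
Step 5: v2 (circular at r2) = 3043.05 m/s, v_t2 = 1685.54 m/s
Step 6: dv2 = |3043.05 - 1685.54| = 1357.51 m/s
Step 7: Total delta-v = 2153.42 + 1357.51 = 3510.9 m/s

3510.9


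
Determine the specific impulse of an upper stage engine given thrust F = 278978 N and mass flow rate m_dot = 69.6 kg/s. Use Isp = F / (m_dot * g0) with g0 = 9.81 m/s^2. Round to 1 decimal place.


Step 1: m_dot * g0 = 69.6 * 9.81 = 682.78
Step 2: Isp = 278978 / 682.78 = 408.6 s

408.6


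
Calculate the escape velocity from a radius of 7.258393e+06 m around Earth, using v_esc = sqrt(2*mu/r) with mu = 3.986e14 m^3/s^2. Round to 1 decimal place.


Step 1: 2*mu/r = 2 * 3.986e14 / 7.258393e+06 = 109831473.716
Step 2: v_esc = sqrt(109831473.716) = 10480.1 m/s

10480.1


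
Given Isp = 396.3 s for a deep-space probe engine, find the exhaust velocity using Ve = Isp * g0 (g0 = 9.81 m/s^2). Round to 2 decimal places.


Step 1: Ve = Isp * g0 = 396.3 * 9.81
Step 2: Ve = 3887.70 m/s

3887.70


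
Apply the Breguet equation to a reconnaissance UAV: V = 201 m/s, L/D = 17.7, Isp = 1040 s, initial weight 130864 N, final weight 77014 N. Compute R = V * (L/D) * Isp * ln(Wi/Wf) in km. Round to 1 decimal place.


Step 1: Coefficient = V * (L/D) * Isp = 201 * 17.7 * 1040 = 3700008.0 m
Step 2: Wi/Wf = 130864 / 77014 = 1.699224
Step 3: ln(1.699224) = 0.530171
Step 4: R = 3700008.0 * 0.530171 = 1961638.4 m = 1961.6 km

1961.6


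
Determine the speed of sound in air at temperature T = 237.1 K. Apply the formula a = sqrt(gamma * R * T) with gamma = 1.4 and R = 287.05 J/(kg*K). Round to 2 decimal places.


Step 1: gamma * R * T = 1.4 * 287.05 * 237.1 = 95283.377
Step 2: a = sqrt(95283.377) = 308.68 m/s

308.68


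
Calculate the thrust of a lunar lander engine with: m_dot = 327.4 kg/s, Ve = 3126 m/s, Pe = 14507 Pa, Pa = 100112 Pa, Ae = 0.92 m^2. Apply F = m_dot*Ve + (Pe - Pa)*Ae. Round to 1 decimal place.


Step 1: Momentum thrust = m_dot * Ve = 327.4 * 3126 = 1023452.4 N
Step 2: Pressure thrust = (Pe - Pa) * Ae = (14507 - 100112) * 0.92 = -78756.60 N
Step 3: Total thrust F = 1023452.4 + -78756.60 = 944695.8 N

944695.8


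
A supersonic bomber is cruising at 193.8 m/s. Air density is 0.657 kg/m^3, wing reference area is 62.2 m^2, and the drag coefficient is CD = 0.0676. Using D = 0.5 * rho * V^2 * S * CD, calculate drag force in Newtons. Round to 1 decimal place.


Step 1: Dynamic pressure q = 0.5 * 0.657 * 193.8^2 = 12337.9475 Pa
Step 2: Drag D = q * S * CD = 12337.9475 * 62.2 * 0.0676
Step 3: D = 51877.6 N

51877.6


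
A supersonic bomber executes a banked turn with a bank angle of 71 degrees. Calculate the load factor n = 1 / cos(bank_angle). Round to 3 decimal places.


Step 1: Convert 71 degrees to radians = 1.239184
Step 2: cos(71 deg) = 0.325568
Step 3: n = 1 / 0.325568 = 3.072

3.072


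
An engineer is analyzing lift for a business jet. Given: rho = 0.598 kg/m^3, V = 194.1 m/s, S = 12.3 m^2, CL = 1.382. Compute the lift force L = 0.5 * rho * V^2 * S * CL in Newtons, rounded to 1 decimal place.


Step 1: Calculate dynamic pressure q = 0.5 * 0.598 * 194.1^2 = 0.5 * 0.598 * 37674.81 = 11264.7682 Pa
Step 2: Multiply by wing area and lift coefficient: L = 11264.7682 * 12.3 * 1.382
Step 3: L = 138556.6487 * 1.382 = 191485.3 N

191485.3


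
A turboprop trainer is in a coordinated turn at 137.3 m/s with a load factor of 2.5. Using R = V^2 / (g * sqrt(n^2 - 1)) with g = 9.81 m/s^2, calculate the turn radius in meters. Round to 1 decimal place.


Step 1: V^2 = 137.3^2 = 18851.29
Step 2: n^2 - 1 = 2.5^2 - 1 = 5.25
Step 3: sqrt(5.25) = 2.291288
Step 4: R = 18851.29 / (9.81 * 2.291288) = 838.7 m

838.7


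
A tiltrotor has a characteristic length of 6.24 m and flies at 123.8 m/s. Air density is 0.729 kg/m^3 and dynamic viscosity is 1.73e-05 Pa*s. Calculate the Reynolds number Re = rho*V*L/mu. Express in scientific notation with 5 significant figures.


Step 1: Numerator = rho * V * L = 0.729 * 123.8 * 6.24 = 563.161248
Step 2: Re = 563.161248 / 1.73e-05
Step 3: Re = 3.2553e+07

3.2553e+07


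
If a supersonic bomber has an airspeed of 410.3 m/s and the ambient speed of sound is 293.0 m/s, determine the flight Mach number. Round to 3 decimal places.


Step 1: M = V / a = 410.3 / 293.0
Step 2: M = 1.400

1.400


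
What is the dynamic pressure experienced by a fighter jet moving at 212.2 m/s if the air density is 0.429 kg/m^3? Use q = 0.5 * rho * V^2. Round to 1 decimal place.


Step 1: V^2 = 212.2^2 = 45028.84
Step 2: q = 0.5 * 0.429 * 45028.84
Step 3: q = 9658.7 Pa

9658.7


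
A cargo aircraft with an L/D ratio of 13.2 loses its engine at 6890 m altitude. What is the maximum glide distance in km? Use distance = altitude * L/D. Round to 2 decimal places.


Step 1: Glide distance = altitude * L/D = 6890 * 13.2 = 90948.0 m
Step 2: Convert to km: 90948.0 / 1000 = 90.95 km

90.95


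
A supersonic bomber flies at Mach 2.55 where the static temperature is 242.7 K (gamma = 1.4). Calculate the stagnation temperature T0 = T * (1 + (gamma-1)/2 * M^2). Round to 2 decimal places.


Step 1: (gamma-1)/2 = 0.2
Step 2: M^2 = 6.5025
Step 3: 1 + 0.2 * 6.5025 = 2.3005
Step 4: T0 = 242.7 * 2.3005 = 558.33 K

558.33


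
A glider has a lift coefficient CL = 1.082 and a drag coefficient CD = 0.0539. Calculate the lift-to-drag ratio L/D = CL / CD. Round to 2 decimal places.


Step 1: L/D = CL / CD = 1.082 / 0.0539
Step 2: L/D = 20.07

20.07


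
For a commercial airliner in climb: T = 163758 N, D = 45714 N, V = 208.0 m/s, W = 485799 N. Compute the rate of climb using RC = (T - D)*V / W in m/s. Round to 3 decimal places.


Step 1: Excess thrust = T - D = 163758 - 45714 = 118044 N
Step 2: Excess power = 118044 * 208.0 = 24553152.0 W
Step 3: RC = 24553152.0 / 485799 = 50.542 m/s

50.542


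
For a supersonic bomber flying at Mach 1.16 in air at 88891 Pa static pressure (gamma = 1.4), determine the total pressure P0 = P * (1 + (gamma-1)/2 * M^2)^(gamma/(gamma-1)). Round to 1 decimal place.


Step 1: (gamma-1)/2 * M^2 = 0.2 * 1.3456 = 0.26912
Step 2: 1 + 0.26912 = 1.26912
Step 3: Exponent gamma/(gamma-1) = 3.5
Step 4: P0 = 88891 * 1.26912^3.5 = 204699.7 Pa

204699.7


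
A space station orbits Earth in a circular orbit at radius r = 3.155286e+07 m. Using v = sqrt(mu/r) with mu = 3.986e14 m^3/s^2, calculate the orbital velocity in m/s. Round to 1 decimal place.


Step 1: mu / r = 3.986e14 / 3.155286e+07 = 12632769.264
Step 2: v = sqrt(12632769.264) = 3554.3 m/s

3554.3


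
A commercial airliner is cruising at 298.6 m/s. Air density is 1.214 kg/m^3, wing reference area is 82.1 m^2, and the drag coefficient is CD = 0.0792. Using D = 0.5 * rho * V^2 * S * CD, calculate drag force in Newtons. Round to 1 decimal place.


Step 1: Dynamic pressure q = 0.5 * 1.214 * 298.6^2 = 54121.3097 Pa
Step 2: Drag D = q * S * CD = 54121.3097 * 82.1 * 0.0792
Step 3: D = 351914.1 N

351914.1


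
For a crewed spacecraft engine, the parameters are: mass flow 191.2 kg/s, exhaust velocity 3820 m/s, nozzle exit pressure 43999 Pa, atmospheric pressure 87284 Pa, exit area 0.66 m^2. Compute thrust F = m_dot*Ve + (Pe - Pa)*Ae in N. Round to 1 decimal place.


Step 1: Momentum thrust = m_dot * Ve = 191.2 * 3820 = 730384.0 N
Step 2: Pressure thrust = (Pe - Pa) * Ae = (43999 - 87284) * 0.66 = -28568.10 N
Step 3: Total thrust F = 730384.0 + -28568.10 = 701815.9 N

701815.9


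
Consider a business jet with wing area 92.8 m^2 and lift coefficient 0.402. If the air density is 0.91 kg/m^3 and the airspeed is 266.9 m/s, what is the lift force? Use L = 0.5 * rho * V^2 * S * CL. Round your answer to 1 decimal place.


Step 1: Calculate dynamic pressure q = 0.5 * 0.91 * 266.9^2 = 0.5 * 0.91 * 71235.61 = 32412.2025 Pa
Step 2: Multiply by wing area and lift coefficient: L = 32412.2025 * 92.8 * 0.402
Step 3: L = 3007852.3966 * 0.402 = 1209156.7 N

1209156.7


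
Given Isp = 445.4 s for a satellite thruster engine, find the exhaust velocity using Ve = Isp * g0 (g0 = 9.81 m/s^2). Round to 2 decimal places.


Step 1: Ve = Isp * g0 = 445.4 * 9.81
Step 2: Ve = 4369.37 m/s

4369.37


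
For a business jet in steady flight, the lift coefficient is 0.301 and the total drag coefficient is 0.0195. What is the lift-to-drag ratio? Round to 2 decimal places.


Step 1: L/D = CL / CD = 0.301 / 0.0195
Step 2: L/D = 15.44

15.44


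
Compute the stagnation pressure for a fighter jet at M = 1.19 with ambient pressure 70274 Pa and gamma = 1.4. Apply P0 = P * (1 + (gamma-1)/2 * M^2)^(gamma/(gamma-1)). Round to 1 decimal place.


Step 1: (gamma-1)/2 * M^2 = 0.2 * 1.4161 = 0.28322
Step 2: 1 + 0.28322 = 1.28322
Step 3: Exponent gamma/(gamma-1) = 3.5
Step 4: P0 = 70274 * 1.28322^3.5 = 168208.8 Pa

168208.8


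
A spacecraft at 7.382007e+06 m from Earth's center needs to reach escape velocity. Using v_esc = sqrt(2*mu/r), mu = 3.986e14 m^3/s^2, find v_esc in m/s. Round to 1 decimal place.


Step 1: 2*mu/r = 2 * 3.986e14 / 7.382007e+06 = 107992311.576
Step 2: v_esc = sqrt(107992311.576) = 10391.9 m/s

10391.9


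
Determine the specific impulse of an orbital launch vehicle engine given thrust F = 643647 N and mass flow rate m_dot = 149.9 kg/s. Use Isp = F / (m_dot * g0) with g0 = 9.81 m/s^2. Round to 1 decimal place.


Step 1: m_dot * g0 = 149.9 * 9.81 = 1470.52
Step 2: Isp = 643647 / 1470.52 = 437.7 s

437.7


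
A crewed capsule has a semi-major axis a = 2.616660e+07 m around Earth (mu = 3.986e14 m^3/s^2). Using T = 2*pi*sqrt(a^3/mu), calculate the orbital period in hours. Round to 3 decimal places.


Step 1: a^3 / mu = 1.791603e+22 / 3.986e14 = 4.494740e+07
Step 2: sqrt(4.494740e+07) = 6704.2823 s
Step 3: T = 2*pi * 6704.2823 = 42124.25 s
Step 4: T in hours = 42124.25 / 3600 = 11.701 hours

11.701


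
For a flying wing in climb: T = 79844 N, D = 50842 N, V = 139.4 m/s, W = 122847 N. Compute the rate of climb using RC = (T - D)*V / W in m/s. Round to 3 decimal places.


Step 1: Excess thrust = T - D = 79844 - 50842 = 29002 N
Step 2: Excess power = 29002 * 139.4 = 4042878.8 W
Step 3: RC = 4042878.8 / 122847 = 32.910 m/s

32.910


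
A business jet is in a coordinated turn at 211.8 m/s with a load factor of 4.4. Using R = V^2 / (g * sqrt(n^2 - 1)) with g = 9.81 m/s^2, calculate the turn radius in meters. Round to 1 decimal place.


Step 1: V^2 = 211.8^2 = 44859.24
Step 2: n^2 - 1 = 4.4^2 - 1 = 18.36
Step 3: sqrt(18.36) = 4.284857
Step 4: R = 44859.24 / (9.81 * 4.284857) = 1067.2 m

1067.2


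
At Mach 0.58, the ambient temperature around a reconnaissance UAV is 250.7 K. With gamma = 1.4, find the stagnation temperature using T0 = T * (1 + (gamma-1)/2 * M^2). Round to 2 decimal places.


Step 1: (gamma-1)/2 = 0.2
Step 2: M^2 = 0.3364
Step 3: 1 + 0.2 * 0.3364 = 1.06728
Step 4: T0 = 250.7 * 1.06728 = 267.57 K

267.57


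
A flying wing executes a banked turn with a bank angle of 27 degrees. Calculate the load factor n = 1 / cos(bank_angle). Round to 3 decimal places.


Step 1: Convert 27 degrees to radians = 0.471239
Step 2: cos(27 deg) = 0.891007
Step 3: n = 1 / 0.891007 = 1.122

1.122


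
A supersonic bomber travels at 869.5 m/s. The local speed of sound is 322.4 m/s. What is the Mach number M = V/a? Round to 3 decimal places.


Step 1: M = V / a = 869.5 / 322.4
Step 2: M = 2.697

2.697


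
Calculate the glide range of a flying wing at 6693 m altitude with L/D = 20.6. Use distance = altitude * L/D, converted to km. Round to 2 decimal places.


Step 1: Glide distance = altitude * L/D = 6693 * 20.6 = 137875.8 m
Step 2: Convert to km: 137875.8 / 1000 = 137.88 km

137.88


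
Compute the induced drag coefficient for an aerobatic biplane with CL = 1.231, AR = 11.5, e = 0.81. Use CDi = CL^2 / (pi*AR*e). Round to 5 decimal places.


Step 1: CL^2 = 1.231^2 = 1.515361
Step 2: pi * AR * e = 3.14159 * 11.5 * 0.81 = 29.263936
Step 3: CDi = 1.515361 / 29.263936 = 0.05178

0.05178


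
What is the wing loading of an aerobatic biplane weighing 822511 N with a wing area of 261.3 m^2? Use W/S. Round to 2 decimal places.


Step 1: Wing loading = W / S = 822511 / 261.3
Step 2: Wing loading = 3147.77 N/m^2

3147.77


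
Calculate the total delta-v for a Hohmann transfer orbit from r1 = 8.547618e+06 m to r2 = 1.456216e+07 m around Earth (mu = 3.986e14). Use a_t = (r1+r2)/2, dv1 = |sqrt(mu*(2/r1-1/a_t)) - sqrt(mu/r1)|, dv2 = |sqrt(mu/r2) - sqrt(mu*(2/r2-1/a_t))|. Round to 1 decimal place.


Step 1: Transfer semi-major axis a_t = (8.547618e+06 + 1.456216e+07) / 2 = 1.155489e+07 m
Step 2: v1 (circular at r1) = sqrt(mu/r1) = 6828.83 m/s
Step 3: v_t1 = sqrt(mu*(2/r1 - 1/a_t)) = 7666.13 m/s
Step 4: dv1 = |7666.13 - 6828.83| = 837.3 m/s
Step 5: v2 (circular at r2) = 5231.86 m/s, v_t2 = 4499.82 m/s
Step 6: dv2 = |5231.86 - 4499.82| = 732.03 m/s
Step 7: Total delta-v = 837.3 + 732.03 = 1569.3 m/s

1569.3


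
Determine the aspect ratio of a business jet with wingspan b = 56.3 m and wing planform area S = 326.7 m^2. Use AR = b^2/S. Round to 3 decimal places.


Step 1: b^2 = 56.3^2 = 3169.69
Step 2: AR = 3169.69 / 326.7 = 9.702

9.702


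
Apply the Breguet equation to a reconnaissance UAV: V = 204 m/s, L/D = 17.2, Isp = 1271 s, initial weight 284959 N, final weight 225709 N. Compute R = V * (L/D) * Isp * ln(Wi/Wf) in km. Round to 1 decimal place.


Step 1: Coefficient = V * (L/D) * Isp = 204 * 17.2 * 1271 = 4459684.8 m
Step 2: Wi/Wf = 284959 / 225709 = 1.262506
Step 3: ln(1.262506) = 0.233099
Step 4: R = 4459684.8 * 0.233099 = 1039547.0 m = 1039.5 km

1039.5


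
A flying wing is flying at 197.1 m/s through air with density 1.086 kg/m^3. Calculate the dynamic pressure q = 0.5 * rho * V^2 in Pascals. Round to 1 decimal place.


Step 1: V^2 = 197.1^2 = 38848.41
Step 2: q = 0.5 * 1.086 * 38848.41
Step 3: q = 21094.7 Pa

21094.7


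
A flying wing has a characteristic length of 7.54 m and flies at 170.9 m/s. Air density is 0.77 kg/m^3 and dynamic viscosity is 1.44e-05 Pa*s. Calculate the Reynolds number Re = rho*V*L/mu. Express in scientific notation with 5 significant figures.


Step 1: Numerator = rho * V * L = 0.77 * 170.9 * 7.54 = 992.21122
Step 2: Re = 992.21122 / 1.44e-05
Step 3: Re = 6.8904e+07

6.8904e+07


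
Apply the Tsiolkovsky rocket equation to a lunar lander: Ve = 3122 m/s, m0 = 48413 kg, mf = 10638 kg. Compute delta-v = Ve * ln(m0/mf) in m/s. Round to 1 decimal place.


Step 1: Mass ratio m0/mf = 48413 / 10638 = 4.550949
Step 2: ln(4.550949) = 1.515336
Step 3: delta-v = 3122 * 1.515336 = 4730.9 m/s

4730.9


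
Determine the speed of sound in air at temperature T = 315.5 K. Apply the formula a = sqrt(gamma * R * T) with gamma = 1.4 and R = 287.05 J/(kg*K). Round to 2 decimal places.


Step 1: gamma * R * T = 1.4 * 287.05 * 315.5 = 126789.985
Step 2: a = sqrt(126789.985) = 356.08 m/s

356.08


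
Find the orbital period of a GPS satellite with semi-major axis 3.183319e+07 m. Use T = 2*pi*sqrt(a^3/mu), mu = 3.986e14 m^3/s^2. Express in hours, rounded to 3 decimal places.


Step 1: a^3 / mu = 3.225823e+22 / 3.986e14 = 8.092882e+07
Step 2: sqrt(8.092882e+07) = 8996.0445 s
Step 3: T = 2*pi * 8996.0445 = 56523.81 s
Step 4: T in hours = 56523.81 / 3600 = 15.701 hours

15.701


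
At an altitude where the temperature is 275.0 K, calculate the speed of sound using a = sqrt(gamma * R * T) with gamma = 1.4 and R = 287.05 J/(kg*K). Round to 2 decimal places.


Step 1: gamma * R * T = 1.4 * 287.05 * 275.0 = 110514.25
Step 2: a = sqrt(110514.25) = 332.44 m/s

332.44


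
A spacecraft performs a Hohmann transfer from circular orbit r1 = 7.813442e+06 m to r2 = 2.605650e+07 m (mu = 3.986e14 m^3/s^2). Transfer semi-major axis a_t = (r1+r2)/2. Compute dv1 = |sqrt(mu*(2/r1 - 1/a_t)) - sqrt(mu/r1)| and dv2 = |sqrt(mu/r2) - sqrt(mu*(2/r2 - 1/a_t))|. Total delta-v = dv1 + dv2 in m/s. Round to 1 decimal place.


Step 1: Transfer semi-major axis a_t = (7.813442e+06 + 2.605650e+07) / 2 = 1.693497e+07 m
Step 2: v1 (circular at r1) = sqrt(mu/r1) = 7142.45 m/s
Step 3: v_t1 = sqrt(mu*(2/r1 - 1/a_t)) = 8859.58 m/s
Step 4: dv1 = |8859.58 - 7142.45| = 1717.13 m/s
Step 5: v2 (circular at r2) = 3911.21 m/s, v_t2 = 2656.68 m/s
Step 6: dv2 = |3911.21 - 2656.68| = 1254.52 m/s
Step 7: Total delta-v = 1717.13 + 1254.52 = 2971.7 m/s

2971.7


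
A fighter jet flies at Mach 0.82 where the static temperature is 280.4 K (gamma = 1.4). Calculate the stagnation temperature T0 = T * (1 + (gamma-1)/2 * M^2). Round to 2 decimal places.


Step 1: (gamma-1)/2 = 0.2
Step 2: M^2 = 0.6724
Step 3: 1 + 0.2 * 0.6724 = 1.13448
Step 4: T0 = 280.4 * 1.13448 = 318.11 K

318.11


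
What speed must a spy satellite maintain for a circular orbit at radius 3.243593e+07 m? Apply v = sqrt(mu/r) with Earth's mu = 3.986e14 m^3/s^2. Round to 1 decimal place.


Step 1: mu / r = 3.986e14 / 3.243593e+07 = 12288841.4175
Step 2: v = sqrt(12288841.4175) = 3505.5 m/s

3505.5


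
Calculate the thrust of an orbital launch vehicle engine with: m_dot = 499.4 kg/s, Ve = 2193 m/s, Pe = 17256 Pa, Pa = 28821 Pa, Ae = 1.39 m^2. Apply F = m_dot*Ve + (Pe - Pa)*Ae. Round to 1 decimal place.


Step 1: Momentum thrust = m_dot * Ve = 499.4 * 2193 = 1095184.2 N
Step 2: Pressure thrust = (Pe - Pa) * Ae = (17256 - 28821) * 1.39 = -16075.35 N
Step 3: Total thrust F = 1095184.2 + -16075.35 = 1079108.9 N

1079108.9


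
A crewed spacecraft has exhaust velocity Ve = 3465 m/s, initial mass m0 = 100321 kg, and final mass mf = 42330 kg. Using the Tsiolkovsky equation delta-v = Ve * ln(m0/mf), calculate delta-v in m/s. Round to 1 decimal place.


Step 1: Mass ratio m0/mf = 100321 / 42330 = 2.369974
Step 2: ln(2.369974) = 0.862879
Step 3: delta-v = 3465 * 0.862879 = 2989.9 m/s

2989.9


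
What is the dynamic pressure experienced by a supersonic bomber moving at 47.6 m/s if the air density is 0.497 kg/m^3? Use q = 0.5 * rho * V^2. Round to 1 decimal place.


Step 1: V^2 = 47.6^2 = 2265.76
Step 2: q = 0.5 * 0.497 * 2265.76
Step 3: q = 563.0 Pa

563.0


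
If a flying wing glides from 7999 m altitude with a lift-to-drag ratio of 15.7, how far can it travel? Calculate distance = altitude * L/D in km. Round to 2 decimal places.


Step 1: Glide distance = altitude * L/D = 7999 * 15.7 = 125584.3 m
Step 2: Convert to km: 125584.3 / 1000 = 125.58 km

125.58


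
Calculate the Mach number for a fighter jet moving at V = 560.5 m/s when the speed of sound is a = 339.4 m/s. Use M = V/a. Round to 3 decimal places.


Step 1: M = V / a = 560.5 / 339.4
Step 2: M = 1.651

1.651


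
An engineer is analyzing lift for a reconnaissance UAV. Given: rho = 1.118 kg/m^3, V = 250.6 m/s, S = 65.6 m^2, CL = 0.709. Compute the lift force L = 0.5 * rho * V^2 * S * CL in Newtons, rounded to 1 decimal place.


Step 1: Calculate dynamic pressure q = 0.5 * 1.118 * 250.6^2 = 0.5 * 1.118 * 62800.36 = 35105.4012 Pa
Step 2: Multiply by wing area and lift coefficient: L = 35105.4012 * 65.6 * 0.709
Step 3: L = 2302914.3213 * 0.709 = 1632766.3 N

1632766.3


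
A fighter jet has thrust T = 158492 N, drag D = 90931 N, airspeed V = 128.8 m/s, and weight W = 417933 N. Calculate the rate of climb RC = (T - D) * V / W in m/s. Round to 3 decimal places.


Step 1: Excess thrust = T - D = 158492 - 90931 = 67561 N
Step 2: Excess power = 67561 * 128.8 = 8701856.8 W
Step 3: RC = 8701856.8 / 417933 = 20.821 m/s

20.821


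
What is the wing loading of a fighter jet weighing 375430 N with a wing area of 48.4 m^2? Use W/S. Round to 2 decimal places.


Step 1: Wing loading = W / S = 375430 / 48.4
Step 2: Wing loading = 7756.82 N/m^2

7756.82


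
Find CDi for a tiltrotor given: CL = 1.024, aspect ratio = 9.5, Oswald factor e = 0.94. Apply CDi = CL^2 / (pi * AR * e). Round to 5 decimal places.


Step 1: CL^2 = 1.024^2 = 1.048576
Step 2: pi * AR * e = 3.14159 * 9.5 * 0.94 = 28.054422
Step 3: CDi = 1.048576 / 28.054422 = 0.03738

0.03738


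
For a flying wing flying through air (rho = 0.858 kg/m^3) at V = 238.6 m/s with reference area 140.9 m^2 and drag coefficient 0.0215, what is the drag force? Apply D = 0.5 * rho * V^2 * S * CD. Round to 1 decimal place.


Step 1: Dynamic pressure q = 0.5 * 0.858 * 238.6^2 = 24422.9528 Pa
Step 2: Drag D = q * S * CD = 24422.9528 * 140.9 * 0.0215
Step 3: D = 73985.7 N

73985.7


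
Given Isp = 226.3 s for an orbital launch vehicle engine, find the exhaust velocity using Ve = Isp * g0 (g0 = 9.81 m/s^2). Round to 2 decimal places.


Step 1: Ve = Isp * g0 = 226.3 * 9.81
Step 2: Ve = 2220.00 m/s

2220.00


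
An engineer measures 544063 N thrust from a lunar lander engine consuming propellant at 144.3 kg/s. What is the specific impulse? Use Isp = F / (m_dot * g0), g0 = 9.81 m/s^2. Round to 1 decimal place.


Step 1: m_dot * g0 = 144.3 * 9.81 = 1415.58
Step 2: Isp = 544063 / 1415.58 = 384.3 s

384.3


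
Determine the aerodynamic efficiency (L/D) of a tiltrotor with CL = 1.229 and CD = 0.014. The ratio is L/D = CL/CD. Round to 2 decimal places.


Step 1: L/D = CL / CD = 1.229 / 0.014
Step 2: L/D = 87.79

87.79


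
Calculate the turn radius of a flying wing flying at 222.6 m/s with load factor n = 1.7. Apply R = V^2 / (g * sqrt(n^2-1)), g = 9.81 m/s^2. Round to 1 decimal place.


Step 1: V^2 = 222.6^2 = 49550.76
Step 2: n^2 - 1 = 1.7^2 - 1 = 1.89
Step 3: sqrt(1.89) = 1.374773
Step 4: R = 49550.76 / (9.81 * 1.374773) = 3674.1 m

3674.1


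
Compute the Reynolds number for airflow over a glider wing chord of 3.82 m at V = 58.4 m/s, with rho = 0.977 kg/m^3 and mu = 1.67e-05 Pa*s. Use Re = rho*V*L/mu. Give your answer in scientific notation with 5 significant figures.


Step 1: Numerator = rho * V * L = 0.977 * 58.4 * 3.82 = 217.956976
Step 2: Re = 217.956976 / 1.67e-05
Step 3: Re = 1.3051e+07

1.3051e+07


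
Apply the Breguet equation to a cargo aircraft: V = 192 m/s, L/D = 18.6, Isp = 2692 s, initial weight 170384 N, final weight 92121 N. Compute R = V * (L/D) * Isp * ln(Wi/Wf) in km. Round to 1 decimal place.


Step 1: Coefficient = V * (L/D) * Isp = 192 * 18.6 * 2692 = 9613670.4 m
Step 2: Wi/Wf = 170384 / 92121 = 1.849567
Step 3: ln(1.849567) = 0.614952
Step 4: R = 9613670.4 * 0.614952 = 5911943.8 m = 5911.9 km

5911.9


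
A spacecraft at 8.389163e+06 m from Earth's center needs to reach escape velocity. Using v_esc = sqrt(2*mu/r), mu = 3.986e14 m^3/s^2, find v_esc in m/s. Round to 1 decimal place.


Step 1: 2*mu/r = 2 * 3.986e14 / 8.389163e+06 = 95027358.51
Step 2: v_esc = sqrt(95027358.51) = 9748.2 m/s

9748.2


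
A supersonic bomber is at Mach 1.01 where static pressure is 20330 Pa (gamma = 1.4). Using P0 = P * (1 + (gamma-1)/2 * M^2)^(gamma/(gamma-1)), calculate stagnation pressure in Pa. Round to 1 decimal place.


Step 1: (gamma-1)/2 * M^2 = 0.2 * 1.0201 = 0.20402
Step 2: 1 + 0.20402 = 1.20402
Step 3: Exponent gamma/(gamma-1) = 3.5
Step 4: P0 = 20330 * 1.20402^3.5 = 38936.4 Pa

38936.4


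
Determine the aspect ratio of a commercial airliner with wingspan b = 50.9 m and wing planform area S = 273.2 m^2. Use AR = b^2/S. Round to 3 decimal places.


Step 1: b^2 = 50.9^2 = 2590.81
Step 2: AR = 2590.81 / 273.2 = 9.483

9.483


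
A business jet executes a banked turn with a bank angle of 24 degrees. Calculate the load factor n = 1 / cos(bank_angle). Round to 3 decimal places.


Step 1: Convert 24 degrees to radians = 0.418879
Step 2: cos(24 deg) = 0.913545
Step 3: n = 1 / 0.913545 = 1.095

1.095


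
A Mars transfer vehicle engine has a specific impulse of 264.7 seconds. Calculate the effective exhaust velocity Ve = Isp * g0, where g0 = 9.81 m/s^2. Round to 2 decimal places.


Step 1: Ve = Isp * g0 = 264.7 * 9.81
Step 2: Ve = 2596.71 m/s

2596.71


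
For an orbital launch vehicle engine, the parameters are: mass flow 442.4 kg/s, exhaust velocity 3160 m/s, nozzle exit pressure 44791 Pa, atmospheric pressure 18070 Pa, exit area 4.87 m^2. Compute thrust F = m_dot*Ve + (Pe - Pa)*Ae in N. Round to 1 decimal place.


Step 1: Momentum thrust = m_dot * Ve = 442.4 * 3160 = 1397984.0 N
Step 2: Pressure thrust = (Pe - Pa) * Ae = (44791 - 18070) * 4.87 = 130131.27 N
Step 3: Total thrust F = 1397984.0 + 130131.27 = 1528115.3 N

1528115.3


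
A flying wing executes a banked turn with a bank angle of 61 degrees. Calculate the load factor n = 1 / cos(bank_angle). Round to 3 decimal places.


Step 1: Convert 61 degrees to radians = 1.064651
Step 2: cos(61 deg) = 0.48481
Step 3: n = 1 / 0.48481 = 2.063

2.063


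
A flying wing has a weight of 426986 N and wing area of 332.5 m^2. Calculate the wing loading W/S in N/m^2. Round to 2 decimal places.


Step 1: Wing loading = W / S = 426986 / 332.5
Step 2: Wing loading = 1284.17 N/m^2

1284.17


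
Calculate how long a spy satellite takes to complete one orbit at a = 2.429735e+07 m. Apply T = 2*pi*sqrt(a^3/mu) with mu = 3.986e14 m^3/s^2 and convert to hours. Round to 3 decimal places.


Step 1: a^3 / mu = 1.434421e+22 / 3.986e14 = 3.598649e+07
Step 2: sqrt(3.598649e+07) = 5998.8737 s
Step 3: T = 2*pi * 5998.8737 = 37692.03 s
Step 4: T in hours = 37692.03 / 3600 = 10.470 hours

10.470


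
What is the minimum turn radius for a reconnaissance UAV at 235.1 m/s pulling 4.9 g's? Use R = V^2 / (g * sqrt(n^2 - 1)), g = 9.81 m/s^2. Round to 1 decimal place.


Step 1: V^2 = 235.1^2 = 55272.01
Step 2: n^2 - 1 = 4.9^2 - 1 = 23.01
Step 3: sqrt(23.01) = 4.796874
Step 4: R = 55272.01 / (9.81 * 4.796874) = 1174.6 m

1174.6


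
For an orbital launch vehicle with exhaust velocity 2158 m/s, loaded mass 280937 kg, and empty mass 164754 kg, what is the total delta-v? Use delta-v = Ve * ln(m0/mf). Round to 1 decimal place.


Step 1: Mass ratio m0/mf = 280937 / 164754 = 1.705191
Step 2: ln(1.705191) = 0.533677
Step 3: delta-v = 2158 * 0.533677 = 1151.7 m/s

1151.7


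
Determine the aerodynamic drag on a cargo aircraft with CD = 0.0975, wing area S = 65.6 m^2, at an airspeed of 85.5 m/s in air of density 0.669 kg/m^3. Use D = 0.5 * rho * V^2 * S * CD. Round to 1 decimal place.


Step 1: Dynamic pressure q = 0.5 * 0.669 * 85.5^2 = 2445.2786 Pa
Step 2: Drag D = q * S * CD = 2445.2786 * 65.6 * 0.0975
Step 3: D = 15640.0 N

15640.0


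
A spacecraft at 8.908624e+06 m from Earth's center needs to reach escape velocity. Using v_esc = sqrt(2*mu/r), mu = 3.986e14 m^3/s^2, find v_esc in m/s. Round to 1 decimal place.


Step 1: 2*mu/r = 2 * 3.986e14 / 8.908624e+06 = 89486322.4669
Step 2: v_esc = sqrt(89486322.4669) = 9459.7 m/s

9459.7


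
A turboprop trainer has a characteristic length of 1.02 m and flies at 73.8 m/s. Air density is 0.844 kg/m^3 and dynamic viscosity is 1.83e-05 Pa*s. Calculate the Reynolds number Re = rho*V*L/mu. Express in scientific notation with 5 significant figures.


Step 1: Numerator = rho * V * L = 0.844 * 73.8 * 1.02 = 63.532944
Step 2: Re = 63.532944 / 1.83e-05
Step 3: Re = 3.4717e+06

3.4717e+06


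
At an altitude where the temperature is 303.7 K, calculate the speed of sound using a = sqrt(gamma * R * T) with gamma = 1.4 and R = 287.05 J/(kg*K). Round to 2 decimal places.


Step 1: gamma * R * T = 1.4 * 287.05 * 303.7 = 122047.919
Step 2: a = sqrt(122047.919) = 349.35 m/s

349.35


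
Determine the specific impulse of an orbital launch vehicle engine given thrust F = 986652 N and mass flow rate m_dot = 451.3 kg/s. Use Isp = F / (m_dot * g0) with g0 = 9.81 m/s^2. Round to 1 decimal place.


Step 1: m_dot * g0 = 451.3 * 9.81 = 4427.25
Step 2: Isp = 986652 / 4427.25 = 222.9 s

222.9


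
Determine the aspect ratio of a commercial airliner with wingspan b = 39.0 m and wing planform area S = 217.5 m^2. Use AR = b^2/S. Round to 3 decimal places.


Step 1: b^2 = 39.0^2 = 1521.0
Step 2: AR = 1521.0 / 217.5 = 6.993

6.993


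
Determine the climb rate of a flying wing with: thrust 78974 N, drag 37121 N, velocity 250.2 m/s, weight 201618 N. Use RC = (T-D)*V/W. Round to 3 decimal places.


Step 1: Excess thrust = T - D = 78974 - 37121 = 41853 N
Step 2: Excess power = 41853 * 250.2 = 10471620.6 W
Step 3: RC = 10471620.6 / 201618 = 51.938 m/s

51.938


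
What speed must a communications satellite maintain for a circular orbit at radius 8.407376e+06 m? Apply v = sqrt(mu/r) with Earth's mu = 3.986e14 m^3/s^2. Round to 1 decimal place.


Step 1: mu / r = 3.986e14 / 8.407376e+06 = 47410749.7987
Step 2: v = sqrt(47410749.7987) = 6885.5 m/s

6885.5


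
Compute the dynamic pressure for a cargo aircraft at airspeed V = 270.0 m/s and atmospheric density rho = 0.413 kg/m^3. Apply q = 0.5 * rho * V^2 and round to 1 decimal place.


Step 1: V^2 = 270.0^2 = 72900.0
Step 2: q = 0.5 * 0.413 * 72900.0
Step 3: q = 15053.9 Pa

15053.9


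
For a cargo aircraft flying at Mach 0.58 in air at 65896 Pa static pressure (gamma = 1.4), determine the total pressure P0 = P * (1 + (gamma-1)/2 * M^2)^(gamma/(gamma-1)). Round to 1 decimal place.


Step 1: (gamma-1)/2 * M^2 = 0.2 * 0.3364 = 0.06728
Step 2: 1 + 0.06728 = 1.06728
Step 3: Exponent gamma/(gamma-1) = 3.5
Step 4: P0 = 65896 * 1.06728^3.5 = 82762.5 Pa

82762.5


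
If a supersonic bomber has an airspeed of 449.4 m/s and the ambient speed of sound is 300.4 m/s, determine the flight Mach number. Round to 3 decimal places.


Step 1: M = V / a = 449.4 / 300.4
Step 2: M = 1.496

1.496


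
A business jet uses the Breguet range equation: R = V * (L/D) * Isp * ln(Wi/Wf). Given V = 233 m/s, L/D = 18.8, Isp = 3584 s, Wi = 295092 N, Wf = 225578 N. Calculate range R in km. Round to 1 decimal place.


Step 1: Coefficient = V * (L/D) * Isp = 233 * 18.8 * 3584 = 15699353.6 m
Step 2: Wi/Wf = 295092 / 225578 = 1.308159
Step 3: ln(1.308159) = 0.268621
Step 4: R = 15699353.6 * 0.268621 = 4217178.8 m = 4217.2 km

4217.2
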